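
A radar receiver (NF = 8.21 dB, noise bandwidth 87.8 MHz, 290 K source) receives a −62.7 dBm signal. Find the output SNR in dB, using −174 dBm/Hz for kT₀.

Noise floor: N = −174 + 10 log₁₀(B) + NF
10 log₁₀(8.78×10⁷) = 79.43 dB
N = −174 + 79.43 + 8.21 = −86.36 dBm
SNR = P_sig − N = −62.7 − (−86.36) = 23.66 dB → 23.7 dB

23.7 dB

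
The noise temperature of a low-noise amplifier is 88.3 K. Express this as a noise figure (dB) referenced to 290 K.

F = 1 + T_e/T₀ = 1 + 88.3/290 = 1.30448
NF = 10 log₁₀(1.30448) = 1.15 dB

1.15 dB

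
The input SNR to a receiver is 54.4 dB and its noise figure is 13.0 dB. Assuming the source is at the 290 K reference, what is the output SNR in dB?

By definition F = SNR_in/SNR_out, so in dB: SNR_out = SNR_in − NF
SNR_out = 54.4 − 13.0 = 41.4 dB

41.4 dB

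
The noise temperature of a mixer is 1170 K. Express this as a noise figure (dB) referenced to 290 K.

F = 1 + T_e/T₀ = 1 + 1170/290 = 5.03448
NF = 10 log₁₀(5.03448) = 7.02 dB

7.02 dB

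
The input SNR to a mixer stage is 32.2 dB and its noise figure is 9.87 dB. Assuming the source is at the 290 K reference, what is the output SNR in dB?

By definition F = SNR_in/SNR_out, so in dB: SNR_out = SNR_in − NF
SNR_out = 32.2 − 9.87 = 22.33 dB

22.33 dB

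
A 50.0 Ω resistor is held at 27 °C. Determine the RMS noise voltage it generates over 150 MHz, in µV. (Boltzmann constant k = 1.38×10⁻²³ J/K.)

11.1 µV

T = 27 °C + 273.15 = 300.15 K
V_n = √(4kTRB)
4kTRB = 4 × 1.38×10⁻²³ × 300.15 × 5.00×10¹ × 1.50×10⁸ = 1.24×10⁻¹⁰ V²
V_n = √(1.24×10⁻¹⁰) = 1.11×10⁻⁵ V = 11.1 µV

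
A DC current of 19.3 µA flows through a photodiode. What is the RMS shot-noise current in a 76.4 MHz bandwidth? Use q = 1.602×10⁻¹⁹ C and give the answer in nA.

I_n = √(2qI·B)
2qI·B = 2 × 1.602×10⁻¹⁹ × 1.93×10⁻⁵ × 7.64×10⁷ = 4.72×10⁻¹⁶ A²
I_n = √(4.72×10⁻¹⁶) = 2.17×10⁻⁸ A = 21.7 nA

21.7 nA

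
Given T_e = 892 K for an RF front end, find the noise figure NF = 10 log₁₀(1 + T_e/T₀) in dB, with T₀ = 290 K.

F = 1 + T_e/T₀ = 1 + 892/290 = 4.07586
NF = 10 log₁₀(4.07586) = 6.10 dB

6.10 dB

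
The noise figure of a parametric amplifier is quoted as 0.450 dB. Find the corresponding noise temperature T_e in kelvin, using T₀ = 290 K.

F = 10^(0.450/10) = 1.10917
T_e = (F − 1)·T₀ = (1.10917 − 1) × 290 = 31.7 K

31.7 K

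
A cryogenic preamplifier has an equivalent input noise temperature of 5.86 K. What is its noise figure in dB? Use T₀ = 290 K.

F = 1 + T_e/T₀ = 1 + 5.86/290 = 1.02021
NF = 10 log₁₀(1.02021) = 0.087 dB

0.087 dB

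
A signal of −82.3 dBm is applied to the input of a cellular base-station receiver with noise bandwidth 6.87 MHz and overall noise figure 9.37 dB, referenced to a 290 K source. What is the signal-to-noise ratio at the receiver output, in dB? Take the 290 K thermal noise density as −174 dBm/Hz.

14.0 dB

Noise floor: N = −174 + 10 log₁₀(B) + NF
10 log₁₀(6.87×10⁶) = 68.37 dB
N = −174 + 68.37 + 9.37 = −96.26 dBm
SNR = P_sig − N = −82.3 − (−96.26) = 13.96 dB → 14.0 dB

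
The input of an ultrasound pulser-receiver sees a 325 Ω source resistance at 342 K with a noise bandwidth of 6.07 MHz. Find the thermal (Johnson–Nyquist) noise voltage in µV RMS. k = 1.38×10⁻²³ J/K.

V_n = √(4kTRB)
4kTRB = 4 × 1.38×10⁻²³ × 342 × 3.25×10² × 6.07×10⁶ = 3.72×10⁻¹¹ V²
V_n = √(3.72×10⁻¹¹) = 6.10×10⁻⁶ V = 6.10 µV

6.10 µV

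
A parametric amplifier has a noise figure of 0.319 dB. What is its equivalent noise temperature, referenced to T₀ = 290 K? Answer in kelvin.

F = 10^(0.319/10) = 1.07622
T_e = (F − 1)·T₀ = (1.07622 − 1) × 290 = 22.1 K

22.1 K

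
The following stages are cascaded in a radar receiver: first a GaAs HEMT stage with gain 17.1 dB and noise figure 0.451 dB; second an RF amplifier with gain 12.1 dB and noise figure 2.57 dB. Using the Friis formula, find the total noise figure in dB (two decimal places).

0.51 dB

Convert to linear (a loss of L dB is a gain of −L dB): F_i = 10^(NF_i/10), G_i = 10^(G_i,dB/10)
  Stage 1: F_1 = 10^(0.451/10) = 1.109, G_1 = 10^(17.1/10) = 51.29
  Stage 2: F_2 = 10^(2.57/10) = 1.807, G_2 = 10^(12.1/10) = 16.22
Friis cascade:
  F = 1.109 + (1.807 − 1)/51.29 = 1.125
NF = 10 log₁₀(1.125) = 0.51 dB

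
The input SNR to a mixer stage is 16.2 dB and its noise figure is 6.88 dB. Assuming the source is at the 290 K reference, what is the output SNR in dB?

9.32 dB

By definition F = SNR_in/SNR_out, so in dB: SNR_out = SNR_in − NF
SNR_out = 16.2 − 6.88 = 9.32 dB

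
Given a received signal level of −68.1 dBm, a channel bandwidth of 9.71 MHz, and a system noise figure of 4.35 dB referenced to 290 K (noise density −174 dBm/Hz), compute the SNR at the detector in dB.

31.7 dB

Noise floor: N = −174 + 10 log₁₀(B) + NF
10 log₁₀(9.71×10⁶) = 69.87 dB
N = −174 + 69.87 + 4.35 = −99.78 dBm
SNR = P_sig − N = −68.1 − (−99.78) = 31.68 dB → 31.7 dB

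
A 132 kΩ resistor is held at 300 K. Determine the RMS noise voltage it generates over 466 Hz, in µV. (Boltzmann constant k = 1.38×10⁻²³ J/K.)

V_n = √(4kTRB)
4kTRB = 4 × 1.38×10⁻²³ × 300 × 1.32×10⁵ × 4.66×10² = 1.02×10⁻¹² V²
V_n = √(1.02×10⁻¹²) = 1.01×10⁻⁶ V = 1.01 µV

1.01 µV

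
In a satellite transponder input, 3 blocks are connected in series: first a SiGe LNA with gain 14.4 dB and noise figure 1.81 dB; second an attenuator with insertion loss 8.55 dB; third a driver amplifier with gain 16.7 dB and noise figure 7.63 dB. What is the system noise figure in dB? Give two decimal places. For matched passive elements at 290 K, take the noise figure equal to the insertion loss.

4.75 dB

Convert to linear (a loss of L dB is a gain of −L dB): F_i = 10^(NF_i/10), G_i = 10^(G_i,dB/10)
  Stage 1: F_1 = 10^(1.81/10) = 1.517, G_1 = 10^(14.4/10) = 27.54
  Stage 2: F_2 = 10^(8.55/10) = 7.161, G_2 = 10^(−8.55/10) = 0.1396
  Stage 3: F_3 = 10^(7.63/10) = 5.794, G_3 = 10^(16.7/10) = 46.77
Friis cascade:
  F = 1.517 + (7.161 − 1)/27.54 + (5.794 − 1)/3.846 = 2.987
NF = 10 log₁₀(2.987) = 4.75 dB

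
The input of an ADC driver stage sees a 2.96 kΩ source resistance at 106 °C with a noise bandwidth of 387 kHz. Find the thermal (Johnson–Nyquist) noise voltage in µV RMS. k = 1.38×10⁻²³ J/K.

T = 106 °C + 273.15 = 379.15 K
V_n = √(4kTRB)
4kTRB = 4 × 1.38×10⁻²³ × 379.15 × 2.96×10³ × 3.87×10⁵ = 2.40×10⁻¹¹ V²
V_n = √(2.40×10⁻¹¹) = 4.90×10⁻⁶ V = 4.90 µV

4.90 µV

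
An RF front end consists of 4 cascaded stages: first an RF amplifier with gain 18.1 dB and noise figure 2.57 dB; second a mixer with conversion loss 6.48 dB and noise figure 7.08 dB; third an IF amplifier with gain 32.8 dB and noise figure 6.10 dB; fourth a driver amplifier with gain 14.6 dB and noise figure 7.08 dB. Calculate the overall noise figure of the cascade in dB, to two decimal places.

3.19 dB

Convert to linear (a loss of L dB is a gain of −L dB): F_i = 10^(NF_i/10), G_i = 10^(G_i,dB/10)
  Stage 1: F_1 = 10^(2.57/10) = 1.807, G_1 = 10^(18.1/10) = 64.57
  Stage 2: F_2 = 10^(7.08/10) = 5.105, G_2 = 10^(−6.48/10) = 0.2249
  Stage 3: F_3 = 10^(6.10/10) = 4.074, G_3 = 10^(32.8/10) = 1905
  Stage 4: F_4 = 10^(7.08/10) = 5.105, G_4 = 10^(14.6/10) = 28.84
Friis cascade:
  F = 1.807 + (5.105 − 1)/64.57 + (4.074 − 1)/14.52 + (5.105 − 1)/2.767×10⁴ = 2.083
NF = 10 log₁₀(2.083) = 3.19 dB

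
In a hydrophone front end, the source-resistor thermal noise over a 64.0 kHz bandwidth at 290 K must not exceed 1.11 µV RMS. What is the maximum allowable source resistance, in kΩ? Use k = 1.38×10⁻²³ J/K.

Johnson–Nyquist: V_n = √(4kTRB) ⇒ R = V_n² / (4kTB)
4kTB = 4 × 1.38×10⁻²³ × 290 × 6.40×10⁴ = 1.02×10⁻¹⁵
R = (1.11×10⁻⁶)² / 1.02×10⁻¹⁵ = 1.20×10³ Ω = 1.20 kΩ

1.20 kΩ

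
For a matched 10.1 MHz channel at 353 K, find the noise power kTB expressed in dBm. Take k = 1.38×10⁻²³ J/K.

P_n = kTB = 1.38×10⁻²³ × 353 × 1.01×10⁷ = 4.92×10⁻¹⁴ W
In dBm: 10 log₁₀(4.92×10⁻¹⁴ / 10⁻³) = −103.1 dBm

−103.1 dBm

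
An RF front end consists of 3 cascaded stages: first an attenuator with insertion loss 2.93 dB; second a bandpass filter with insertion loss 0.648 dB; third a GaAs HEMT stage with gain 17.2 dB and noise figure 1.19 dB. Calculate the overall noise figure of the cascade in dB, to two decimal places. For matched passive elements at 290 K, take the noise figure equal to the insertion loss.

Convert to linear (a loss of L dB is a gain of −L dB): F_i = 10^(NF_i/10), G_i = 10^(G_i,dB/10)
  Stage 1: F_1 = 10^(2.93/10) = 1.963, G_1 = 10^(−2.93/10) = 0.5093
  Stage 2: F_2 = 10^(0.648/10) = 1.161, G_2 = 10^(−0.648/10) = 0.8614
  Stage 3: F_3 = 10^(1.19/10) = 1.315, G_3 = 10^(17.2/10) = 52.48
Friis cascade:
  F = 1.963 + (1.161 − 1)/0.5093 + (1.315 − 1)/0.4387 = 2.998
NF = 10 log₁₀(2.998) = 4.77 dB

4.77 dB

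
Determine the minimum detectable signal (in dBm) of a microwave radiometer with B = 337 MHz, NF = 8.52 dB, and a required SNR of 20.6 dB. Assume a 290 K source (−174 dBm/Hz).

−59.6 dBm

Sensitivity = −174 + 10 log₁₀(B) + NF + SNR_min
= −174 + 85.28 + 8.52 + 20.6
= −59.60 dBm → −59.6 dBm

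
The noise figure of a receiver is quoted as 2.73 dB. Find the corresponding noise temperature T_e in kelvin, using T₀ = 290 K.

254 K

F = 10^(2.73/10) = 1.87499
T_e = (F − 1)·T₀ = (1.87499 − 1) × 290 = 254 K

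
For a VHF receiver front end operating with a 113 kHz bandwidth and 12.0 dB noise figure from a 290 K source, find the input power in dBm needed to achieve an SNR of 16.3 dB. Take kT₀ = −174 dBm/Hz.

−95.2 dBm

Sensitivity = −174 + 10 log₁₀(B) + NF + SNR_min
= −174 + 50.53 + 12.0 + 16.3
= −95.17 dBm → −95.2 dBm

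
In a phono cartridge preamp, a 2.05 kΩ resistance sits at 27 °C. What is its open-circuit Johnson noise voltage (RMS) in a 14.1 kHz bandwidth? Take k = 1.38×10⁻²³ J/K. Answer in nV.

692 nV

T = 27 °C + 273.15 = 300.15 K
V_n = √(4kTRB)
4kTRB = 4 × 1.38×10⁻²³ × 300.15 × 2.05×10³ × 1.41×10⁴ = 4.79×10⁻¹³ V²
V_n = √(4.79×10⁻¹³) = 6.92×10⁻⁷ V = 692 nV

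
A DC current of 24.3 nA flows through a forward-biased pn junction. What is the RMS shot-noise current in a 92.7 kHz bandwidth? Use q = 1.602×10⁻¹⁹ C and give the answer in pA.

26.9 pA

I_n = √(2qI·B)
2qI·B = 2 × 1.602×10⁻¹⁹ × 2.43×10⁻⁸ × 9.27×10⁴ = 7.22×10⁻²² A²
I_n = √(7.22×10⁻²²) = 2.69×10⁻¹¹ A = 26.9 pA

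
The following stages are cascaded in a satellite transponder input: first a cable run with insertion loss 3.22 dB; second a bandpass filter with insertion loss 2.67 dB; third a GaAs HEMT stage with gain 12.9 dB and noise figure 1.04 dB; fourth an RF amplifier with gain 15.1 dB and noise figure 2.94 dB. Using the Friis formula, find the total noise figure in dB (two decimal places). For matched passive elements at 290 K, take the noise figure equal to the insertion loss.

Convert to linear (a loss of L dB is a gain of −L dB): F_i = 10^(NF_i/10), G_i = 10^(G_i,dB/10)
  Stage 1: F_1 = 10^(3.22/10) = 2.099, G_1 = 10^(−3.22/10) = 0.4764
  Stage 2: F_2 = 10^(2.67/10) = 1.849, G_2 = 10^(−2.67/10) = 0.5408
  Stage 3: F_3 = 10^(1.04/10) = 1.271, G_3 = 10^(12.9/10) = 19.50
  Stage 4: F_4 = 10^(2.94/10) = 1.968, G_4 = 10^(15.1/10) = 32.36
Friis cascade:
  F = 2.099 + (1.849 − 1)/0.4764 + (1.271 − 1)/0.2576 + (1.968 − 1)/5.023 = 5.124
NF = 10 log₁₀(5.124) = 7.10 dB

7.10 dB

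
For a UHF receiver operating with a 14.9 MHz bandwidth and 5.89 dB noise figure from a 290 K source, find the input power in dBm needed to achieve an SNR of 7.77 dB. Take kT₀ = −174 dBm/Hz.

−88.6 dBm

Sensitivity = −174 + 10 log₁₀(B) + NF + SNR_min
= −174 + 71.73 + 5.89 + 7.77
= −88.61 dBm → −88.6 dBm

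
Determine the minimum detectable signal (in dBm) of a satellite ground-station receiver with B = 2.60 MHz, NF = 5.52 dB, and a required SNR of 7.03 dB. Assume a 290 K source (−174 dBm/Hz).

−97.3 dBm

Sensitivity = −174 + 10 log₁₀(B) + NF + SNR_min
= −174 + 64.15 + 5.52 + 7.03
= −97.30 dBm → −97.3 dBm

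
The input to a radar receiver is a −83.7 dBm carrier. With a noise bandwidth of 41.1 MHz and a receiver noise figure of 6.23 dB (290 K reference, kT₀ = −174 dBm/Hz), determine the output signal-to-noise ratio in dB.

7.9 dB

Noise floor: N = −174 + 10 log₁₀(B) + NF
10 log₁₀(4.11×10⁷) = 76.14 dB
N = −174 + 76.14 + 6.23 = −91.63 dBm
SNR = P_sig − N = −83.7 − (−91.63) = 7.93 dB → 7.9 dB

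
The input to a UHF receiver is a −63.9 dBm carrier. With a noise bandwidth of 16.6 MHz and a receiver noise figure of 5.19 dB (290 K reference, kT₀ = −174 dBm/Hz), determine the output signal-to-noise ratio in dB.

Noise floor: N = −174 + 10 log₁₀(B) + NF
10 log₁₀(1.66×10⁷) = 72.2 dB
N = −174 + 72.2 + 5.19 = −96.61 dBm
SNR = P_sig − N = −63.9 − (−96.61) = 32.71 dB → 32.7 dB

32.7 dB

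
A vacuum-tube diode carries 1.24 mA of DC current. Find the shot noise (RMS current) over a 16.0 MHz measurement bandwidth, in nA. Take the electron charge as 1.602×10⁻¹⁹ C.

I_n = √(2qI·B)
2qI·B = 2 × 1.602×10⁻¹⁹ × 1.24×10⁻³ × 1.60×10⁷ = 6.36×10⁻¹⁵ A²
I_n = √(6.36×10⁻¹⁵) = 7.97×10⁻⁸ A = 79.7 nA

79.7 nA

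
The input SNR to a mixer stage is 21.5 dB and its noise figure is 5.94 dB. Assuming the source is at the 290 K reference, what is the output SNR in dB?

15.56 dB

By definition F = SNR_in/SNR_out, so in dB: SNR_out = SNR_in − NF
SNR_out = 21.5 − 5.94 = 15.56 dB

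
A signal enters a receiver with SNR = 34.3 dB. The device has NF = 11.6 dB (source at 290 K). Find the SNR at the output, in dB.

22.7 dB

By definition F = SNR_in/SNR_out, so in dB: SNR_out = SNR_in − NF
SNR_out = 34.3 − 11.6 = 22.7 dB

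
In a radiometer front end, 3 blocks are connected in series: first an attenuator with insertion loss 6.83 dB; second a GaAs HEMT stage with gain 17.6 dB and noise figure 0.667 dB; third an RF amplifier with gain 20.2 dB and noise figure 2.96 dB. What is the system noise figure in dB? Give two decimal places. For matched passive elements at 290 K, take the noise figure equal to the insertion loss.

7.56 dB

Convert to linear (a loss of L dB is a gain of −L dB): F_i = 10^(NF_i/10), G_i = 10^(G_i,dB/10)
  Stage 1: F_1 = 10^(6.83/10) = 4.819, G_1 = 10^(−6.83/10) = 0.2075
  Stage 2: F_2 = 10^(0.667/10) = 1.166, G_2 = 10^(17.6/10) = 57.54
  Stage 3: F_3 = 10^(2.96/10) = 1.977, G_3 = 10^(20.2/10) = 104.7
Friis cascade:
  F = 4.819 + (1.166 − 1)/0.2075 + (1.977 − 1)/11.94 = 5.701
NF = 10 log₁₀(5.701) = 7.56 dB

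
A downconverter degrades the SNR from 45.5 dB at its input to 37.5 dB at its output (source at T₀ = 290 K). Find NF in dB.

NF (dB) = SNR_in(dB) − SNR_out(dB) when the source is at T₀
NF = 45.5 − 37.5 = 8.0 dB

8.0 dB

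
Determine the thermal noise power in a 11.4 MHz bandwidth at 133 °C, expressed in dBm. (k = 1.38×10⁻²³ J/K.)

T = 133 °C + 273.15 = 406.15 K
P_n = kTB = 1.38×10⁻²³ × 406.15 × 1.14×10⁷ = 6.39×10⁻¹⁴ W
In dBm: 10 log₁₀(6.39×10⁻¹⁴ / 10⁻³) = −101.9 dBm

−101.9 dBm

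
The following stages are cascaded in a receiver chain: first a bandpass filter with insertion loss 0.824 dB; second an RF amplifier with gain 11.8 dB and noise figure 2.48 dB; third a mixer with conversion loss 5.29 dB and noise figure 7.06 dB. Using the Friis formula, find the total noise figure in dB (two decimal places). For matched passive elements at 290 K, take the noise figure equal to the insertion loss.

3.92 dB

Convert to linear (a loss of L dB is a gain of −L dB): F_i = 10^(NF_i/10), G_i = 10^(G_i,dB/10)
  Stage 1: F_1 = 10^(0.824/10) = 1.209, G_1 = 10^(−0.824/10) = 0.8272
  Stage 2: F_2 = 10^(2.48/10) = 1.770, G_2 = 10^(11.8/10) = 15.14
  Stage 3: F_3 = 10^(7.06/10) = 5.082, G_3 = 10^(−5.29/10) = 0.2958
Friis cascade:
  F = 1.209 + (1.770 − 1)/0.8272 + (5.082 − 1)/12.52 = 2.466
NF = 10 log₁₀(2.466) = 3.92 dB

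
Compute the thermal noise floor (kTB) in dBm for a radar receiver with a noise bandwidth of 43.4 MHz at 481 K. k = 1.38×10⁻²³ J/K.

P_n = kTB = 1.38×10⁻²³ × 481 × 4.34×10⁷ = 2.88×10⁻¹³ W
In dBm: 10 log₁₀(2.88×10⁻¹³ / 10⁻³) = −95.4 dBm

−95.4 dBm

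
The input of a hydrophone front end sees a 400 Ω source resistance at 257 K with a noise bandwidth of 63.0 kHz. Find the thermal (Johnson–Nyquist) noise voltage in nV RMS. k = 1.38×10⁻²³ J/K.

V_n = √(4kTRB)
4kTRB = 4 × 1.38×10⁻²³ × 257 × 4.00×10² × 6.30×10⁴ = 3.57×10⁻¹³ V²
V_n = √(3.57×10⁻¹³) = 5.98×10⁻⁷ V = 598 nV

598 nV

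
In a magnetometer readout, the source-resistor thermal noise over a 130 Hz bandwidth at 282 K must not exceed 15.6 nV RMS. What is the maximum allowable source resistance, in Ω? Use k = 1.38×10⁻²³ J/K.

Johnson–Nyquist: V_n = √(4kTRB) ⇒ R = V_n² / (4kTB)
4kTB = 4 × 1.38×10⁻²³ × 282 × 1.30×10² = 2.02×10⁻¹⁸
R = (1.56×10⁻⁸)² / 2.02×10⁻¹⁸ = 1.20×10² Ω = 120 Ω

120 Ω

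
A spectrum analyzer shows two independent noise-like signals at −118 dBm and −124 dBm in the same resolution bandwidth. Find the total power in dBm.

Convert to linear, add, convert back:
P₁ = 1.58×10⁻¹⁵ W, P₂ = 3.98×10⁻¹⁶ W
P_tot = 1.98×10⁻¹⁵ W → 10 log₁₀(P_tot / 10⁻³) = −117.0 dBm

−117.0 dBm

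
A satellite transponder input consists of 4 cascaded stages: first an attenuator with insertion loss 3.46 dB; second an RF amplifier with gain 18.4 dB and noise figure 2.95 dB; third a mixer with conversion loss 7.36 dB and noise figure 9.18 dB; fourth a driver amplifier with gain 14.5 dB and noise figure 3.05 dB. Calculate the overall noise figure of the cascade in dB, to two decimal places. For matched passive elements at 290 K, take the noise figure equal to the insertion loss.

Convert to linear (a loss of L dB is a gain of −L dB): F_i = 10^(NF_i/10), G_i = 10^(G_i,dB/10)
  Stage 1: F_1 = 10^(3.46/10) = 2.218, G_1 = 10^(−3.46/10) = 0.4508
  Stage 2: F_2 = 10^(2.95/10) = 1.972, G_2 = 10^(18.4/10) = 69.18
  Stage 3: F_3 = 10^(9.18/10) = 8.279, G_3 = 10^(−7.36/10) = 0.1837
  Stage 4: F_4 = 10^(3.05/10) = 2.018, G_4 = 10^(14.5/10) = 28.18
Friis cascade:
  F = 2.218 + (1.972 − 1)/0.4508 + (8.279 − 1)/31.19 + (2.018 − 1)/5.728 = 4.786
NF = 10 log₁₀(4.786) = 6.80 dB

6.80 dB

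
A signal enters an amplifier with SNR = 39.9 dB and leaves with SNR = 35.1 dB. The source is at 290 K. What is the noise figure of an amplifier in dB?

NF (dB) = SNR_in(dB) − SNR_out(dB) when the source is at T₀
NF = 39.9 − 35.1 = 4.8 dB

4.8 dB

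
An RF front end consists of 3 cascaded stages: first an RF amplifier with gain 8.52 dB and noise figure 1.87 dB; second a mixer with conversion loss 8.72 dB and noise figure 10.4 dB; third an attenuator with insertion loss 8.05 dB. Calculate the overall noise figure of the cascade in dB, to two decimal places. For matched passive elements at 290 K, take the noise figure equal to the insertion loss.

9.33 dB

Convert to linear (a loss of L dB is a gain of −L dB): F_i = 10^(NF_i/10), G_i = 10^(G_i,dB/10)
  Stage 1: F_1 = 10^(1.87/10) = 1.538, G_1 = 10^(8.52/10) = 7.112
  Stage 2: F_2 = 10^(10.4/10) = 10.96, G_2 = 10^(−8.72/10) = 0.1343
  Stage 3: F_3 = 10^(8.05/10) = 6.383, G_3 = 10^(−8.05/10) = 0.1567
Friis cascade:
  F = 1.538 + (10.96 − 1)/7.112 + (6.383 − 1)/0.9550 = 8.576
NF = 10 log₁₀(8.576) = 9.33 dB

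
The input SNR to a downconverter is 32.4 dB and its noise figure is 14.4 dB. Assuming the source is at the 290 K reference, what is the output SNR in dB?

18.0 dB

By definition F = SNR_in/SNR_out, so in dB: SNR_out = SNR_in − NF
SNR_out = 32.4 − 14.4 = 18.0 dB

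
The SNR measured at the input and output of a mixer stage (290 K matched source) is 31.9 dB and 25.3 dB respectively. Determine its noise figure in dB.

NF (dB) = SNR_in(dB) − SNR_out(dB) when the source is at T₀
NF = 31.9 − 25.3 = 6.6 dB

6.6 dB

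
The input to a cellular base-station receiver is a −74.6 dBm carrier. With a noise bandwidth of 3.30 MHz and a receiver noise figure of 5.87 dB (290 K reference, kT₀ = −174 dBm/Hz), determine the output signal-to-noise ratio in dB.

28.3 dB

Noise floor: N = −174 + 10 log₁₀(B) + NF
10 log₁₀(3.30×10⁶) = 65.19 dB
N = −174 + 65.19 + 5.87 = −102.94 dBm
SNR = P_sig − N = −74.6 − (−102.94) = 28.34 dB → 28.3 dB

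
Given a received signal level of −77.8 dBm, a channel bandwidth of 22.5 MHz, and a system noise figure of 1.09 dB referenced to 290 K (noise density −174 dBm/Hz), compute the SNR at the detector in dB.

21.6 dB

Noise floor: N = −174 + 10 log₁₀(B) + NF
10 log₁₀(2.25×10⁷) = 73.52 dB
N = −174 + 73.52 + 1.09 = −99.39 dBm
SNR = P_sig − N = −77.8 − (−99.39) = 21.59 dB → 21.6 dB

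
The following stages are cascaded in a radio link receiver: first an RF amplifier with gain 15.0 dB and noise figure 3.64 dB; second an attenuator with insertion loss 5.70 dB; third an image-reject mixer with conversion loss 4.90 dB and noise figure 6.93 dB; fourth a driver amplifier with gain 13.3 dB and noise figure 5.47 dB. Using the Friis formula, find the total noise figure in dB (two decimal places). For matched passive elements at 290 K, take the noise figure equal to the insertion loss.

Convert to linear (a loss of L dB is a gain of −L dB): F_i = 10^(NF_i/10), G_i = 10^(G_i,dB/10)
  Stage 1: F_1 = 10^(3.64/10) = 2.312, G_1 = 10^(15.0/10) = 31.62
  Stage 2: F_2 = 10^(5.70/10) = 3.715, G_2 = 10^(−5.70/10) = 0.2692
  Stage 3: F_3 = 10^(6.93/10) = 4.932, G_3 = 10^(−4.90/10) = 0.3236
  Stage 4: F_4 = 10^(5.47/10) = 3.524, G_4 = 10^(13.3/10) = 21.38
Friis cascade:
  F = 2.312 + (3.715 − 1)/31.62 + (4.932 − 1)/8.511 + (3.524 − 1)/2.754 = 3.776
NF = 10 log₁₀(3.776) = 5.77 dB

5.77 dB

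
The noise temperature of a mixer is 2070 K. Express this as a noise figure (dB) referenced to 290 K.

9.11 dB

F = 1 + T_e/T₀ = 1 + 2070/290 = 8.13793
NF = 10 log₁₀(8.13793) = 9.11 dB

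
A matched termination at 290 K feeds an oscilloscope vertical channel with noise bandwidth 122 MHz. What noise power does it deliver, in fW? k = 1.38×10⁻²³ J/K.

P_n = kTB = 1.38×10⁻²³ × 290 × 1.22×10⁸ = 4.88×10⁻¹³ W = 488 fW

488 fW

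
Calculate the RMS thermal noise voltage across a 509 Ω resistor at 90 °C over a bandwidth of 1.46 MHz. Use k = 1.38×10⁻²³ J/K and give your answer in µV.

T = 90 °C + 273.15 = 363.15 K
V_n = √(4kTRB)
4kTRB = 4 × 1.38×10⁻²³ × 363.15 × 5.09×10² × 1.46×10⁶ = 1.49×10⁻¹¹ V²
V_n = √(1.49×10⁻¹¹) = 3.86×10⁻⁶ V = 3.86 µV

3.86 µV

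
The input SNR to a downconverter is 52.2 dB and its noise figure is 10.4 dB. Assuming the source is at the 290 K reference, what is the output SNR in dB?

By definition F = SNR_in/SNR_out, so in dB: SNR_out = SNR_in − NF
SNR_out = 52.2 − 10.4 = 41.8 dB

41.8 dB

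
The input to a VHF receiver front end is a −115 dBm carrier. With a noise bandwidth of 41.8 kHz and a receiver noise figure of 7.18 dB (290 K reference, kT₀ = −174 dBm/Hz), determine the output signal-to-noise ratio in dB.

Noise floor: N = −174 + 10 log₁₀(B) + NF
10 log₁₀(4.18×10⁴) = 46.21 dB
N = −174 + 46.21 + 7.18 = −120.61 dBm
SNR = P_sig − N = −115 − (−120.61) = 5.61 dB → 5.6 dB

5.6 dB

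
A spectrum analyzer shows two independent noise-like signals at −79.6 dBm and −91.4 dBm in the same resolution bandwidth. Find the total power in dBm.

Convert to linear, add, convert back:
P₁ = 1.10×10⁻¹¹ W, P₂ = 7.24×10⁻¹³ W
P_tot = 1.17×10⁻¹¹ W → 10 log₁₀(P_tot / 10⁻³) = −79.3 dBm

−79.3 dBm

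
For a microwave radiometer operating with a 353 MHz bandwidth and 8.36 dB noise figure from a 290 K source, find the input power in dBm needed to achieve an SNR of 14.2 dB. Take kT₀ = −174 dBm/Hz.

Sensitivity = −174 + 10 log₁₀(B) + NF + SNR_min
= −174 + 85.48 + 8.36 + 14.2
= −65.96 dBm → −66.0 dBm

−66.0 dBm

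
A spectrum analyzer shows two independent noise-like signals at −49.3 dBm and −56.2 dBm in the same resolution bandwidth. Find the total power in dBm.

−48.5 dBm

Convert to linear, add, convert back:
P₁ = 1.17×10⁻⁸ W, P₂ = 2.40×10⁻⁹ W
P_tot = 1.41×10⁻⁸ W → 10 log₁₀(P_tot / 10⁻³) = −48.5 dBm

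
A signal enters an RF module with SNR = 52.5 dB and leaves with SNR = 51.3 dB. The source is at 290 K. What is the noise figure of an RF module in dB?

1.2 dB

NF (dB) = SNR_in(dB) − SNR_out(dB) when the source is at T₀
NF = 52.5 − 51.3 = 1.2 dB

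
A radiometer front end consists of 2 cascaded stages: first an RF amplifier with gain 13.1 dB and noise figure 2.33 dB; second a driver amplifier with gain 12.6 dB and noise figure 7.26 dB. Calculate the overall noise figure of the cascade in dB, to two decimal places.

2.84 dB

Convert to linear (a loss of L dB is a gain of −L dB): F_i = 10^(NF_i/10), G_i = 10^(G_i,dB/10)
  Stage 1: F_1 = 10^(2.33/10) = 1.710, G_1 = 10^(13.1/10) = 20.42
  Stage 2: F_2 = 10^(7.26/10) = 5.321, G_2 = 10^(12.6/10) = 18.20
Friis cascade:
  F = 1.710 + (5.321 − 1)/20.42 = 1.922
NF = 10 log₁₀(1.922) = 2.84 dB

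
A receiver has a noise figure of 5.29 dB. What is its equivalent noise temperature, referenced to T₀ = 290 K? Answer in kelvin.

690 K

F = 10^(5.29/10) = 3.38065
T_e = (F − 1)·T₀ = (3.38065 − 1) × 290 = 690 K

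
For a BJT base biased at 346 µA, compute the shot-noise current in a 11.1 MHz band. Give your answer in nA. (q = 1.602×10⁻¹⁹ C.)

I_n = √(2qI·B)
2qI·B = 2 × 1.602×10⁻¹⁹ × 3.46×10⁻⁴ × 1.11×10⁷ = 1.23×10⁻¹⁵ A²
I_n = √(1.23×10⁻¹⁵) = 3.51×10⁻⁸ A = 35.1 nA

35.1 nA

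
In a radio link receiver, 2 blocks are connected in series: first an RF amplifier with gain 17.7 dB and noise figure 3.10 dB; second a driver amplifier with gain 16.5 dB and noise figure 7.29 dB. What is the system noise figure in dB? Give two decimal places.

Convert to linear (a loss of L dB is a gain of −L dB): F_i = 10^(NF_i/10), G_i = 10^(G_i,dB/10)
  Stage 1: F_1 = 10^(3.10/10) = 2.042, G_1 = 10^(17.7/10) = 58.88
  Stage 2: F_2 = 10^(7.29/10) = 5.358, G_2 = 10^(16.5/10) = 44.67
Friis cascade:
  F = 2.042 + (5.358 − 1)/58.88 = 2.116
NF = 10 log₁₀(2.116) = 3.25 dB

3.25 dB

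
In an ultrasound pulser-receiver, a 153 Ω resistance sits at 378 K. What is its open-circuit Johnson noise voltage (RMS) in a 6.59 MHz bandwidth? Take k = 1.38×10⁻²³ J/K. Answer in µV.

V_n = √(4kTRB)
4kTRB = 4 × 1.38×10⁻²³ × 378 × 1.53×10² × 6.59×10⁶ = 2.10×10⁻¹¹ V²
V_n = √(2.10×10⁻¹¹) = 4.59×10⁻⁶ V = 4.59 µV

4.59 µV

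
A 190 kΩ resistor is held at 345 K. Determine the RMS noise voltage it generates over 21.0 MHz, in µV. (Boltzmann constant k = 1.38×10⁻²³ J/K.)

276 µV

V_n = √(4kTRB)
4kTRB = 4 × 1.38×10⁻²³ × 345 × 1.90×10⁵ × 2.10×10⁷ = 7.60×10⁻⁸ V²
V_n = √(7.60×10⁻⁸) = 2.76×10⁻⁴ V = 276 µV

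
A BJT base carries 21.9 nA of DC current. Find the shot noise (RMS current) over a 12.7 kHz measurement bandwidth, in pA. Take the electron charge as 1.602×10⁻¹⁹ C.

9.44 pA

I_n = √(2qI·B)
2qI·B = 2 × 1.602×10⁻¹⁹ × 2.19×10⁻⁸ × 1.27×10⁴ = 8.91×10⁻²³ A²
I_n = √(8.91×10⁻²³) = 9.44×10⁻¹² A = 9.44 pA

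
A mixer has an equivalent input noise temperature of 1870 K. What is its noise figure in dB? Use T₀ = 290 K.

F = 1 + T_e/T₀ = 1 + 1870/290 = 7.44828
NF = 10 log₁₀(7.44828) = 8.72 dB

8.72 dB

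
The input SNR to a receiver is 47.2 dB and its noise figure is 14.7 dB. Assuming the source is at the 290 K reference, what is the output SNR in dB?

32.5 dB

By definition F = SNR_in/SNR_out, so in dB: SNR_out = SNR_in − NF
SNR_out = 47.2 − 14.7 = 32.5 dB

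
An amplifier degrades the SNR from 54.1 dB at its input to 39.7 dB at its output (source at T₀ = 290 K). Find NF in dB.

NF (dB) = SNR_in(dB) − SNR_out(dB) when the source is at T₀
NF = 54.1 − 39.7 = 14.4 dB

14.4 dB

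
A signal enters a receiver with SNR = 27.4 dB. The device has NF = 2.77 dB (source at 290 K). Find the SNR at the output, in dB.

By definition F = SNR_in/SNR_out, so in dB: SNR_out = SNR_in − NF
SNR_out = 27.4 − 2.77 = 24.63 dB

24.63 dB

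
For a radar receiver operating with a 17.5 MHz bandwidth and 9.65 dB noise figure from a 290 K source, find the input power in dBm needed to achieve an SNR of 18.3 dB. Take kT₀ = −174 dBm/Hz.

−73.6 dBm

Sensitivity = −174 + 10 log₁₀(B) + NF + SNR_min
= −174 + 72.43 + 9.65 + 18.3
= −73.62 dBm → −73.6 dBm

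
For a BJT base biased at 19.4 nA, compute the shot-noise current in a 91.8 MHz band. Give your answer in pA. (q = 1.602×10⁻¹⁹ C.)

755 pA

I_n = √(2qI·B)
2qI·B = 2 × 1.602×10⁻¹⁹ × 1.94×10⁻⁸ × 9.18×10⁷ = 5.71×10⁻¹⁹ A²
I_n = √(5.71×10⁻¹⁹) = 7.55×10⁻¹⁰ A = 755 pA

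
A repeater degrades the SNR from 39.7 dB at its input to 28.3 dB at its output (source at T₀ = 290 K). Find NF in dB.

11.4 dB

NF (dB) = SNR_in(dB) − SNR_out(dB) when the source is at T₀
NF = 39.7 − 28.3 = 11.4 dB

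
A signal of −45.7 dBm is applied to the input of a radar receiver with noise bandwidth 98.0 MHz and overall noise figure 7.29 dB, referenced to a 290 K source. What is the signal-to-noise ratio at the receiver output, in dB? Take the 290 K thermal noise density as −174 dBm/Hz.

41.1 dB

Noise floor: N = −174 + 10 log₁₀(B) + NF
10 log₁₀(9.80×10⁷) = 79.91 dB
N = −174 + 79.91 + 7.29 = −86.80 dBm
SNR = P_sig − N = −45.7 − (−86.80) = 41.10 dB → 41.1 dB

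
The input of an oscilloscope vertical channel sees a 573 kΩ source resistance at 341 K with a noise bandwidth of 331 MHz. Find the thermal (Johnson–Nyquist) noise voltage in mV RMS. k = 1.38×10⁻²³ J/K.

1.89 mV

V_n = √(4kTRB)
4kTRB = 4 × 1.38×10⁻²³ × 341 × 5.73×10⁵ × 3.31×10⁸ = 3.57×10⁻⁶ V²
V_n = √(3.57×10⁻⁶) = 1.89×10⁻³ V = 1.89 mV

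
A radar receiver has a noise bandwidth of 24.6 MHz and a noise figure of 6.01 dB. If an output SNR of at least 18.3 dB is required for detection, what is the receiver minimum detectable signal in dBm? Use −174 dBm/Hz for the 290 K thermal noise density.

−75.8 dBm

Sensitivity = −174 + 10 log₁₀(B) + NF + SNR_min
= −174 + 73.91 + 6.01 + 18.3
= −75.78 dBm → −75.8 dBm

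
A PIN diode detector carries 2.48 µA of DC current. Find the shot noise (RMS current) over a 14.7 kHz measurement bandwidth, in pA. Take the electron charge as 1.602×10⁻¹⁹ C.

108 pA

I_n = √(2qI·B)
2qI·B = 2 × 1.602×10⁻¹⁹ × 2.48×10⁻⁶ × 1.47×10⁴ = 1.17×10⁻²⁰ A²
I_n = √(1.17×10⁻²⁰) = 1.08×10⁻¹⁰ A = 108 pA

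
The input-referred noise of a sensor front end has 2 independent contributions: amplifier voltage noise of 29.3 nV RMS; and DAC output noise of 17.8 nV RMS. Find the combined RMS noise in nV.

34.3 nV

Uncorrelated sources add in power (mean-square): V_tot = √(ΣV_i²)
V_tot = √[(2.93×10⁻⁸)² + (1.78×10⁻⁸)²] = 3.43×10⁻⁸ V = 34.3 nV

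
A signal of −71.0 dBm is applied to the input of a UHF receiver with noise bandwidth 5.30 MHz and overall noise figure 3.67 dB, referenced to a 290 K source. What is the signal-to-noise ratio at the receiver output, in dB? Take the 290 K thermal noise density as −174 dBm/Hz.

32.1 dB

Noise floor: N = −174 + 10 log₁₀(B) + NF
10 log₁₀(5.30×10⁶) = 67.24 dB
N = −174 + 67.24 + 3.67 = −103.09 dBm
SNR = P_sig − N = −71.0 − (−103.09) = 32.09 dB → 32.1 dB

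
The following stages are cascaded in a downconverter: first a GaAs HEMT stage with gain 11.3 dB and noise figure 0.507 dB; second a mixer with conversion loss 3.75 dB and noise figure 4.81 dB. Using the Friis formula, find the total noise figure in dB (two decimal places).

1.05 dB

Convert to linear (a loss of L dB is a gain of −L dB): F_i = 10^(NF_i/10), G_i = 10^(G_i,dB/10)
  Stage 1: F_1 = 10^(0.507/10) = 1.124, G_1 = 10^(11.3/10) = 13.49
  Stage 2: F_2 = 10^(4.81/10) = 3.027, G_2 = 10^(−3.75/10) = 0.4217
Friis cascade:
  F = 1.124 + (3.027 − 1)/13.49 = 1.274
NF = 10 log₁₀(1.274) = 1.05 dB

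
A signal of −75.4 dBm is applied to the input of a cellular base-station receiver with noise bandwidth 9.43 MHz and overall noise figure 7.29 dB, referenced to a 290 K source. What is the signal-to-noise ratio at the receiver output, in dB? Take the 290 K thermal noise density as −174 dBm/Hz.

Noise floor: N = −174 + 10 log₁₀(B) + NF
10 log₁₀(9.43×10⁶) = 69.75 dB
N = −174 + 69.75 + 7.29 = −96.96 dBm
SNR = P_sig − N = −75.4 − (−96.96) = 21.56 dB → 21.6 dB

21.6 dB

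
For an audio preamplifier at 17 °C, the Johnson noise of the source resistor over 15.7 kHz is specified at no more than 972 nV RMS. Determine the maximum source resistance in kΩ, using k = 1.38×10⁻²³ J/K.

T = 17 °C + 273.15 = 290.15 K
Johnson–Nyquist: V_n = √(4kTRB) ⇒ R = V_n² / (4kTB)
4kTB = 4 × 1.38×10⁻²³ × 290.15 × 1.57×10⁴ = 2.51×10⁻¹⁶
R = (9.72×10⁻⁷)² / 2.51×10⁻¹⁶ = 3.76×10³ Ω = 3.76 kΩ

3.76 kΩ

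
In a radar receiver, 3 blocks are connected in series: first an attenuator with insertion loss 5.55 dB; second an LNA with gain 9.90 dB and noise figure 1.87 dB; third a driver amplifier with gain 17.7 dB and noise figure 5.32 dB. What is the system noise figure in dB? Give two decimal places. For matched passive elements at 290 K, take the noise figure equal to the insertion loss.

Convert to linear (a loss of L dB is a gain of −L dB): F_i = 10^(NF_i/10), G_i = 10^(G_i,dB/10)
  Stage 1: F_1 = 10^(5.55/10) = 3.589, G_1 = 10^(−5.55/10) = 0.2786
  Stage 2: F_2 = 10^(1.87/10) = 1.538, G_2 = 10^(9.90/10) = 9.772
  Stage 3: F_3 = 10^(5.32/10) = 3.404, G_3 = 10^(17.7/10) = 58.88
Friis cascade:
  F = 3.589 + (1.538 − 1)/0.2786 + (3.404 − 1)/2.723 = 6.404
NF = 10 log₁₀(6.404) = 8.06 dB

8.06 dB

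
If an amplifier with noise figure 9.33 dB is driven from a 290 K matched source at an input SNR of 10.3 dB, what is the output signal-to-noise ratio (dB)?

By definition F = SNR_in/SNR_out, so in dB: SNR_out = SNR_in − NF
SNR_out = 10.3 − 9.33 = 0.97 dB

0.97 dB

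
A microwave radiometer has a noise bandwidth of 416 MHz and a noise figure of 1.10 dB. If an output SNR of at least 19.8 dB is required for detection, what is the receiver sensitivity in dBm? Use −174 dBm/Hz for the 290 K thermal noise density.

−66.9 dBm

Sensitivity = −174 + 10 log₁₀(B) + NF + SNR_min
= −174 + 86.19 + 1.10 + 19.8
= −66.91 dBm → −66.9 dBm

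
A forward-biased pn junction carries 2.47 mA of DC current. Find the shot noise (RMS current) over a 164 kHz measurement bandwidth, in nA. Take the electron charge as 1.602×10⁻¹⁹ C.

11.4 nA

I_n = √(2qI·B)
2qI·B = 2 × 1.602×10⁻¹⁹ × 2.47×10⁻³ × 1.64×10⁵ = 1.30×10⁻¹⁶ A²
I_n = √(1.30×10⁻¹⁶) = 1.14×10⁻⁸ A = 11.4 nA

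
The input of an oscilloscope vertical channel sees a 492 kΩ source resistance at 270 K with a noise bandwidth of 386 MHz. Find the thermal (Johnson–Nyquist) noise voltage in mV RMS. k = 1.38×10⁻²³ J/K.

V_n = √(4kTRB)
4kTRB = 4 × 1.38×10⁻²³ × 270 × 4.92×10⁵ × 3.86×10⁸ = 2.83×10⁻⁶ V²
V_n = √(2.83×10⁻⁶) = 1.68×10⁻³ V = 1.68 mV

1.68 mV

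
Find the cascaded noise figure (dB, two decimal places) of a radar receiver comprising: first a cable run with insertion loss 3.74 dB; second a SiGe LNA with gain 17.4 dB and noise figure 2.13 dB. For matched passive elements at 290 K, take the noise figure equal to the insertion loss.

Convert to linear (a loss of L dB is a gain of −L dB): F_i = 10^(NF_i/10), G_i = 10^(G_i,dB/10)
  Stage 1: F_1 = 10^(3.74/10) = 2.366, G_1 = 10^(−3.74/10) = 0.4227
  Stage 2: F_2 = 10^(2.13/10) = 1.633, G_2 = 10^(17.4/10) = 54.95
Friis cascade:
  F = 2.366 + (1.633 − 1)/0.4227 = 3.864
NF = 10 log₁₀(3.864) = 5.87 dB

5.87 dB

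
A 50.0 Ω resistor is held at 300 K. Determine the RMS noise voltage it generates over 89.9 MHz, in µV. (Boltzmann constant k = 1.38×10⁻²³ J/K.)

V_n = √(4kTRB)
4kTRB = 4 × 1.38×10⁻²³ × 300 × 5.00×10¹ × 8.99×10⁷ = 7.44×10⁻¹¹ V²
V_n = √(7.44×10⁻¹¹) = 8.63×10⁻⁶ V = 8.63 µV

8.63 µV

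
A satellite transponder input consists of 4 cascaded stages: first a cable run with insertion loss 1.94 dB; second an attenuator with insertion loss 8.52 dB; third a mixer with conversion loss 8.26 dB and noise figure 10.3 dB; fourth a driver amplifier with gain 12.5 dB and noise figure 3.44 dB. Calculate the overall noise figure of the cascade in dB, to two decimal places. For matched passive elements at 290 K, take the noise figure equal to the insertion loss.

Convert to linear (a loss of L dB is a gain of −L dB): F_i = 10^(NF_i/10), G_i = 10^(G_i,dB/10)
  Stage 1: F_1 = 10^(1.94/10) = 1.563, G_1 = 10^(−1.94/10) = 0.6397
  Stage 2: F_2 = 10^(8.52/10) = 7.112, G_2 = 10^(−8.52/10) = 0.1406
  Stage 3: F_3 = 10^(10.3/10) = 10.72, G_3 = 10^(−8.26/10) = 0.1493
  Stage 4: F_4 = 10^(3.44/10) = 2.208, G_4 = 10^(12.5/10) = 17.78
Friis cascade:
  F = 1.563 + (7.112 − 1)/0.6397 + (10.72 − 1)/0.08995 + (2.208 − 1)/0.01343 = 209.1
NF = 10 log₁₀(209.1) = 23.20 dB

23.20 dB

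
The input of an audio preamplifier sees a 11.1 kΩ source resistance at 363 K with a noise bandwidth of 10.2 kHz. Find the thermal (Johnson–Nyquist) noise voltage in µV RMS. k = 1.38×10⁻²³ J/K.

V_n = √(4kTRB)
4kTRB = 4 × 1.38×10⁻²³ × 363 × 1.11×10⁴ × 1.02×10⁴ = 2.27×10⁻¹² V²
V_n = √(2.27×10⁻¹²) = 1.51×10⁻⁶ V = 1.51 µV

1.51 µV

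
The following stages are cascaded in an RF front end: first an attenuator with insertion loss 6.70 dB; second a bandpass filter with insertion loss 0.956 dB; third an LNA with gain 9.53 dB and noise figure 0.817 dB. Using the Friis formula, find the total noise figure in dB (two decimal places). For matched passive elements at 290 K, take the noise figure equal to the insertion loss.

8.47 dB

Convert to linear (a loss of L dB is a gain of −L dB): F_i = 10^(NF_i/10), G_i = 10^(G_i,dB/10)
  Stage 1: F_1 = 10^(6.70/10) = 4.677, G_1 = 10^(−6.70/10) = 0.2138
  Stage 2: F_2 = 10^(0.956/10) = 1.246, G_2 = 10^(−0.956/10) = 0.8024
  Stage 3: F_3 = 10^(0.817/10) = 1.207, G_3 = 10^(9.53/10) = 8.974
Friis cascade:
  F = 4.677 + (1.246 − 1)/0.2138 + (1.207 − 1)/0.1716 = 7.036
NF = 10 log₁₀(7.036) = 8.47 dB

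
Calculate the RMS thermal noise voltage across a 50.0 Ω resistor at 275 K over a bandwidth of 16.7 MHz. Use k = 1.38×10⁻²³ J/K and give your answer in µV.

V_n = √(4kTRB)
4kTRB = 4 × 1.38×10⁻²³ × 275 × 5.00×10¹ × 1.67×10⁷ = 1.27×10⁻¹¹ V²
V_n = √(1.27×10⁻¹¹) = 3.56×10⁻⁶ V = 3.56 µV

3.56 µV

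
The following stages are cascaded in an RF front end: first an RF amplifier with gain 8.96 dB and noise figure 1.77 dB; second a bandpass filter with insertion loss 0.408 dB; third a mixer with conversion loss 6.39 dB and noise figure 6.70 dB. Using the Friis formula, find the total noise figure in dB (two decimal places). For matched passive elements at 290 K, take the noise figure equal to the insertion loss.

Convert to linear (a loss of L dB is a gain of −L dB): F_i = 10^(NF_i/10), G_i = 10^(G_i,dB/10)
  Stage 1: F_1 = 10^(1.77/10) = 1.503, G_1 = 10^(8.96/10) = 7.870
  Stage 2: F_2 = 10^(0.408/10) = 1.098, G_2 = 10^(−0.408/10) = 0.9103
  Stage 3: F_3 = 10^(6.70/10) = 4.677, G_3 = 10^(−6.39/10) = 0.2296
Friis cascade:
  F = 1.503 + (1.098 − 1)/7.870 + (4.677 − 1)/7.165 = 2.029
NF = 10 log₁₀(2.029) = 3.07 dB

3.07 dB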